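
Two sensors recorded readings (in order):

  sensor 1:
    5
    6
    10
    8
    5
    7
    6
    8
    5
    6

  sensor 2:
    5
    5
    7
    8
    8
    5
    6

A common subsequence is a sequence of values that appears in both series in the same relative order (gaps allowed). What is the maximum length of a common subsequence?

One common subsequence of length 6: 5 (sensor 1 #1, sensor 2 #1), 5 (sensor 1 #5, sensor 2 #2), 7 (sensor 1 #6, sensor 2 #3), 8 (sensor 1 #8, sensor 2 #5), 5 (sensor 1 #9, sensor 2 #6), 6 (sensor 1 #10, sensor 2 #7), and the DP table's final entry dp[10][7] is also 6, so no common subsequence is longer.

6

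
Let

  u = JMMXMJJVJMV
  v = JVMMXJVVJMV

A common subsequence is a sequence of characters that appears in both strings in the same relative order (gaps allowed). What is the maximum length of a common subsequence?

9

Pick J [1,1], M [2,3], M [3,4], X [4,5], J [6,6], V [8,8], J [9,9], M [10,10], V [11,11]; all 9 characters appear in both, in order. The LCS DP gives dp[11][11] = 9, so this is optimal.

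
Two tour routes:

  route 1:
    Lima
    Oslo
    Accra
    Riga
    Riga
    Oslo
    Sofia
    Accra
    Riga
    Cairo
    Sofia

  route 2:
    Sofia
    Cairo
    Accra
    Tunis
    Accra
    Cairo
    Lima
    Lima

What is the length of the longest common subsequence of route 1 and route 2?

One common subsequence of length 3: Accra (route 1 #3, route 2 #3), Accra (route 1 #8, route 2 #5), Cairo (route 1 #10, route 2 #6). dp[11][8] = 3 confirms this is the maximum.

3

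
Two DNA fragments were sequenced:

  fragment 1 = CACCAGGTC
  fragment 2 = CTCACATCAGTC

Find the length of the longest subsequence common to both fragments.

Let dp[i][j] be the LCS length of the first i bases of fragment 1 and the first j bases of fragment 2. dp[i][j] = dp[i-1][j-1]+1 when the i-th and j-th bases match, else max(dp[i-1][j], dp[i][j-1]).
    ·  C  T  C  A  C  A  T  C  A  G  T  C
 ·  0  0  0  0  0  0  0  0  0  0  0  0  0
 C  0  1  1  1  1  1  1  1  1  1  1  1  1
 A  0  1  1  1  2  2  2  2  2  2  2  2  2
 C  0  1  1  2  2  3  3  3  3  3  3  3  3
 C  0  1  1  2  2  3  3  3  4  4  4  4  4
 A  0  1  1  2  3  3  4  4  4  5  5  5  5
 G  0  1  1  2  3  3  4  4  4  5  6  6  6
 G  0  1  1  2  3  3  4  4  4  5  6  6  6
 T  0  1  2  2  3  3  4  5  5  5  6  7  7
 C  0  1  2  3  3  4  4  5  6  6  6  7  8
dp[9][12] = 8. One LCS (by backtracking along matches): CACCAGTC.

8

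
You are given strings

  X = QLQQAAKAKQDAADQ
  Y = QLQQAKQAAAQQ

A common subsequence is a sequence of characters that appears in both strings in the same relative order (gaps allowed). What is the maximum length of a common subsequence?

Pick Q at X[1]=Y[1], L at X[2]=Y[2], Q at X[3]=Y[3], Q at X[4]=Y[4], A at X[6]=Y[5], K at X[7]=Y[6], A at X[8]=Y[8], A at X[12]=Y[9], A at X[13]=Y[10], Q at X[15]=Y[12]; all 10 characters appear in both, in order. The LCS DP gives dp[15][12] = 10, so this is optimal.

10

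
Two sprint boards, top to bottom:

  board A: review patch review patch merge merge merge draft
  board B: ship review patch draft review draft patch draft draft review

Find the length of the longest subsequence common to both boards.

Pick review (board A #1, board B #2), patch (board A #2, board B #3), review (board A #3, board B #5), patch (board A #4, board B #7), draft (board A #8, board B #9); all 5 tasks appear in both, in order, and the DP table's final entry dp[8][10] is also 5, so no common subsequence is longer.

5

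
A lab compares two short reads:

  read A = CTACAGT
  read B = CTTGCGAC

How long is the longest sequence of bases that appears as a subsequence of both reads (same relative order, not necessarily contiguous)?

Let dp[i][j] be the LCS length of the first i bases of read A and the first j bases of read B. dp[i][j] = dp[i-1][j-1]+1 when the i-th and j-th bases match, else max(dp[i-1][j], dp[i][j-1]).
    ·  C  T  T  G  C  G  A  C
 ·  0  0  0  0  0  0  0  0  0
 C  0  1  1  1  1  1  1  1  1
 T  0  1  2  2  2  2  2  2  2
 A  0  1  2  2  2  2  2  3  3
 C  0  1  2  2  2  3  3  3  4
 A  0  1  2  2  2  3  3  4  4
 G  0  1  2  2  3  3  4  4  4
 T  0  1  2  3  3  3  4  4  4
dp[7][8] = 4. One LCS (by backtracking along matches): CTAC.

4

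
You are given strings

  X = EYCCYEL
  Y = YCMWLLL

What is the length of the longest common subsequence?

3

Let dp[i][j] be the LCS length of the first i characters of X and the first j characters of Y. dp[i][j] = dp[i-1][j-1]+1 when the i-th and j-th characters match, else max(dp[i-1][j], dp[i][j-1]).
    ·  Y  C  M  W  L  L  L
 ·  0  0  0  0  0  0  0  0
 E  0  0  0  0  0  0  0  0
 Y  0  1  1  1  1  1  1  1
 C  0  1  2  2  2  2  2  2
 C  0  1  2  2  2  2  2  2
 Y  0  1  2  2  2  2  2  2
 E  0  1  2  2  2  2  2  2
 L  0  1  2  2  2  3  3  3
dp[7][7] = 3. One LCS (by backtracking along matches): YCL.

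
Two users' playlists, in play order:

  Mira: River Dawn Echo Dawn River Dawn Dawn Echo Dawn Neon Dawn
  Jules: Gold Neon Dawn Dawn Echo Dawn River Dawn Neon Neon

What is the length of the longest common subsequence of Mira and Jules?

Taking Dawn (Mira #2, Jules #4); then Echo (Mira #3, Jules #5); then Dawn (Mira #4, Jules #6); then River (Mira #5, Jules #7); then Dawn (Mira #6, Jules #8); then Neon (Mira #10, Jules #10) gives a common subsequence of length 6. dp[11][10] = 6 confirms this is the maximum.

6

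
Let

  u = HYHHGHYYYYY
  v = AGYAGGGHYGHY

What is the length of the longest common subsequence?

Taking H (u #1, v #8); then Y (u #2, v #9); then G (u #5, v #10); then H (u #6, v #11); then Y (u #11, v #12) gives a common subsequence of length 5, and the DP table's final entry dp[11][12] is also 5, so no common subsequence is longer.

5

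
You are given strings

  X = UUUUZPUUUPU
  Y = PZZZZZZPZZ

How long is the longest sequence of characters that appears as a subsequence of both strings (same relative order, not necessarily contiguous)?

2

Match Z at X[5]=Y[7], P at X[6]=Y[8] — 2 characters in the same relative order in both. dp[11][10] = 2 confirms this is the maximum.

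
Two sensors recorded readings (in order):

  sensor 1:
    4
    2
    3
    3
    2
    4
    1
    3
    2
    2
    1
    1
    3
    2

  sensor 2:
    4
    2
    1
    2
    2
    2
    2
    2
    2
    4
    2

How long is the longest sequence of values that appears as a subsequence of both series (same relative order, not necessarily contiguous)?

6

Taking 4 at sensor 1[1]=sensor 2[1], 2 at sensor 1[2]=sensor 2[6], 2 at sensor 1[5]=sensor 2[7], 2 at sensor 1[9]=sensor 2[8], 2 at sensor 1[10]=sensor 2[9], 2 at sensor 1[14]=sensor 2[11] gives a common subsequence of length 6. The LCS DP gives dp[14][11] = 6, so this is optimal.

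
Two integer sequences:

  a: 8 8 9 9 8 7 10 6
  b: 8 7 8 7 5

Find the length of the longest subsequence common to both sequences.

Let dp[i][j] be the LCS length of the first i values of a and the first j values of b. dp[i][j] = dp[i-1][j-1]+1 when the i-th and j-th values match, else max(dp[i-1][j], dp[i][j-1]).
    ·  8  7  8  7  5
 ·  0  0  0  0  0  0
 8  0  1  1  1  1  1
 8  0  1  1  2  2  2
 9  0  1  1  2  2  2
 9  0  1  1  2  2  2
 8  0  1  1  2  2  2
 7  0  1  2  2  3  3
10  0  1  2  2  3  3
 6  0  1  2  2  3  3
dp[8][5] = 3. One LCS (by backtracking along matches): 8, 8, 7.

3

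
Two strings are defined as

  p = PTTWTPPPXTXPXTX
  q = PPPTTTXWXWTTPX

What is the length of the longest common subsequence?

8

Match P at p[1]=q[3]; then T at p[2]=q[5]; then T at p[3]=q[6]; then W at p[4]=q[10]; then T at p[5]=q[11]; then T at p[10]=q[12]; then P at p[12]=q[13]; then X at p[15]=q[14] — 8 characters in the same relative order in both, and the DP table's final entry dp[15][14] is also 8, so no common subsequence is longer.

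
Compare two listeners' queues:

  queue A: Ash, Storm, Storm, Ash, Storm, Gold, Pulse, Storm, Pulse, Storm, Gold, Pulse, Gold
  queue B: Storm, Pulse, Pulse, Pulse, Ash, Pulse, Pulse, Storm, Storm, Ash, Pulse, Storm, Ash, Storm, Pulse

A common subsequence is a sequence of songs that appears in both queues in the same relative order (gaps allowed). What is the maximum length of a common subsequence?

Match Ash [1,5], Storm [2,8], Storm [3,9], Ash [4,10], Pulse [7,11], Storm [8,12], Storm [10,14], Pulse [12,15] — 8 songs in the same relative order in both, and the DP table's final entry dp[13][15] is also 8, so no common subsequence is longer.

8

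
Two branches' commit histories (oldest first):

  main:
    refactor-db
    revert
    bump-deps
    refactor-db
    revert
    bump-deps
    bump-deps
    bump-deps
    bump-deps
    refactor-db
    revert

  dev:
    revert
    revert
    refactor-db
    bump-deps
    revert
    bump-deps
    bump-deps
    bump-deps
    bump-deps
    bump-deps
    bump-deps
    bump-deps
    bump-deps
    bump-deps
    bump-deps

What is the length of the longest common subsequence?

Pick refactor-db (main #1, dev #3), revert (main #2, dev #5), bump-deps (main #3, dev #11), bump-deps (main #6, dev #12), bump-deps (main #7, dev #13), bump-deps (main #8, dev #14), bump-deps (main #9, dev #15); all 7 commits appear in both, in order. The LCS DP gives dp[11][15] = 7, so this is optimal.

7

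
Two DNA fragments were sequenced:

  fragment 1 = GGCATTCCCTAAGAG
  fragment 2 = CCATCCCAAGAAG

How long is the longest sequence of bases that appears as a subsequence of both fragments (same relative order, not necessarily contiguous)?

One common subsequence of length 11: C at fragment 1[3]=fragment 2[2], then A at fragment 1[4]=fragment 2[3], then T at fragment 1[6]=fragment 2[4], then C at fragment 1[7]=fragment 2[5], then C at fragment 1[8]=fragment 2[6], then C at fragment 1[9]=fragment 2[7], then A at fragment 1[11]=fragment 2[8], then A at fragment 1[12]=fragment 2[9], then G at fragment 1[13]=fragment 2[10], then A at fragment 1[14]=fragment 2[12], then G at fragment 1[15]=fragment 2[13]. dp[15][13] = 11 confirms this is the maximum.

11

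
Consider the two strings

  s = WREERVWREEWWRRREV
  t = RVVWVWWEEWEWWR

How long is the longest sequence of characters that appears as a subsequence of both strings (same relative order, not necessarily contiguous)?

Taking W at s[1]=t[7] → E at s[3]=t[8] → E at s[4]=t[9] → W at s[7]=t[10] → E at s[10]=t[11] → W at s[11]=t[12] → W at s[12]=t[13] → R at s[15]=t[14] gives a common subsequence of length 8, and the DP table's final entry dp[17][14] is also 8, so no common subsequence is longer.

8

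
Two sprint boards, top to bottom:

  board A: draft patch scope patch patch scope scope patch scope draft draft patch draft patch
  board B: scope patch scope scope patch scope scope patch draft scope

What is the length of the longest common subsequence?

8

Taking scope at board A[3]=board B[1], patch at board A[5]=board B[2], scope at board A[6]=board B[3], scope at board A[7]=board B[4], patch at board A[8]=board B[5], scope at board A[9]=board B[7], patch at board A[12]=board B[8], draft at board A[13]=board B[9] gives a common subsequence of length 8. The LCS DP gives dp[14][10] = 8, so this is optimal.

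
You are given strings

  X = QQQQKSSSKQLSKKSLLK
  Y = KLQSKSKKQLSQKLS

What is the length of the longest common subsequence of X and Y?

9

One common subsequence of length 9: Q at X[1]=Y[3], then K at X[5]=Y[5], then S at X[6]=Y[6], then K at X[9]=Y[8], then Q at X[10]=Y[9], then L at X[11]=Y[10], then S at X[12]=Y[11], then K at X[13]=Y[13], then S at X[15]=Y[15]. The LCS DP gives dp[18][15] = 9, so this is optimal.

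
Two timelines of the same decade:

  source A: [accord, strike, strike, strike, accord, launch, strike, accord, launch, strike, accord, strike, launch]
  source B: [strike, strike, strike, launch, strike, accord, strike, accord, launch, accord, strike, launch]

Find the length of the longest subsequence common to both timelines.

10

Match strike (source A #2, source B #2); then strike (source A #3, source B #3); then strike (source A #4, source B #5); then accord (source A #5, source B #6); then strike (source A #7, source B #7); then accord (source A #8, source B #8); then launch (source A #9, source B #9); then accord (source A #11, source B #10); then strike (source A #12, source B #11); then launch (source A #13, source B #12) — 10 events in the same relative order in both. dp[13][12] = 10 confirms this is the maximum.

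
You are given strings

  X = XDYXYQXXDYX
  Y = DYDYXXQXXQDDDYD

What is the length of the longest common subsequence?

8

One common subsequence of length 8: D at X[2]=Y[3], Y at X[3]=Y[4], X at X[4]=Y[6], Q at X[6]=Y[7], X at X[7]=Y[8], X at X[8]=Y[9], D at X[9]=Y[13], Y at X[10]=Y[14]. Since dp[11][15] = 8, nothing longer is possible.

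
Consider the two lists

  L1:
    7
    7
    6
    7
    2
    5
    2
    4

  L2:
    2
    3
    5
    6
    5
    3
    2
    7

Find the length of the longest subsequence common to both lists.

Let dp[i][j] be the LCS length of the first i values of L1 and the first j values of L2. dp[i][j] = dp[i-1][j-1]+1 when the i-th and j-th values match, else max(dp[i-1][j], dp[i][j-1]).
    ·  2  3  5  6  5  3  2  7
 ·  0  0  0  0  0  0  0  0  0
 7  0  0  0  0  0  0  0  0  1
 7  0  0  0  0  0  0  0  0  1
 6  0  0  0  0  1  1  1  1  1
 7  0  0  0  0  1  1  1  1  2
 2  0  1  1  1  1  1  1  2  2
 5  0  1  1  2  2  2  2  2  2
 2  0  1  1  2  2  2  2  3  3
 4  0  1  1  2  2  2  2  3  3
dp[8][8] = 3. One LCS (by backtracking along matches): 6, 5, 2.

3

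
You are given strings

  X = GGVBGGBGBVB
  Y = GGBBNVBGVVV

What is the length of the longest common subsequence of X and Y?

6

One common subsequence of length 6: G (X #1, Y #1) → G (X #2, Y #2) → V (X #3, Y #6) → B (X #4, Y #7) → G (X #5, Y #8) → V (X #10, Y #11). The LCS DP gives dp[11][11] = 6, so this is optimal.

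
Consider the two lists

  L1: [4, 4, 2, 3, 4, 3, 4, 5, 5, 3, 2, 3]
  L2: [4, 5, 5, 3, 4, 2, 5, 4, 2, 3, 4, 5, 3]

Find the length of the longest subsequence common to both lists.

8

One common subsequence of length 8: 4 [1,1] → 4 [2,5] → 2 [3,6] → 4 [5,8] → 3 [6,10] → 4 [7,11] → 5 [9,12] → 3 [12,13], and the DP table's final entry dp[12][13] is also 8, so no common subsequence is longer.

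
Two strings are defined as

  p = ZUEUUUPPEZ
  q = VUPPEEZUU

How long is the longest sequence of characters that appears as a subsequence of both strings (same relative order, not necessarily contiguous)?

5

Match U (p #6, q #2), P (p #7, q #3), P (p #8, q #4), E (p #9, q #6), Z (p #10, q #7) — 5 characters in the same relative order in both. Since dp[10][9] = 5, nothing longer is possible.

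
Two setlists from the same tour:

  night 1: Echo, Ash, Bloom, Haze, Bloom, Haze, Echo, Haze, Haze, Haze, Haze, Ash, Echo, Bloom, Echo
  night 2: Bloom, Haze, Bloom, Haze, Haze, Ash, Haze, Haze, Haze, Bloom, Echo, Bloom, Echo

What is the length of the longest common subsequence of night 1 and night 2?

11

One common subsequence of length 11: Bloom at night 1[3]=night 2[1], Haze at night 1[4]=night 2[2], Bloom at night 1[5]=night 2[3], Haze at night 1[6]=night 2[4], Haze at night 1[8]=night 2[5], Haze at night 1[9]=night 2[7], Haze at night 1[10]=night 2[8], Haze at night 1[11]=night 2[9], Echo at night 1[13]=night 2[11], Bloom at night 1[14]=night 2[12], Echo at night 1[15]=night 2[13], and the DP table's final entry dp[15][13] is also 11, so no common subsequence is longer.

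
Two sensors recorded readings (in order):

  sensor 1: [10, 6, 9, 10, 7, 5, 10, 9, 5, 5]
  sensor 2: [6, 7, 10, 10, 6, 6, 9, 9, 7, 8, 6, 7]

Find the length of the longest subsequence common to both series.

Match 10 (sensor 1 #1, sensor 2 #4); then 6 (sensor 1 #2, sensor 2 #6); then 9 (sensor 1 #3, sensor 2 #8); then 7 (sensor 1 #5, sensor 2 #12) — 4 values in the same relative order in both. dp[10][12] = 4 confirms this is the maximum.

4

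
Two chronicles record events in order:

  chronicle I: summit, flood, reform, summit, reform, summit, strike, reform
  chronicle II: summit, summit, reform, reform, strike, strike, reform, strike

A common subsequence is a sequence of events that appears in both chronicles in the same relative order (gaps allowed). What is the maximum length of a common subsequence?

5

One common subsequence of length 5: summit at chronicle I[1]=chronicle II[2], reform at chronicle I[3]=chronicle II[3], reform at chronicle I[5]=chronicle II[4], strike at chronicle I[7]=chronicle II[6], reform at chronicle I[8]=chronicle II[7]. Since dp[8][8] = 5, nothing longer is possible.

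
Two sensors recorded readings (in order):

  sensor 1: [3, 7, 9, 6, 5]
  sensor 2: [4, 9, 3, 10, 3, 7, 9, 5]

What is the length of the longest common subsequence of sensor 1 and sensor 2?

4

Taking 3 at sensor 1[1]=sensor 2[5] → 7 at sensor 1[2]=sensor 2[6] → 9 at sensor 1[3]=sensor 2[7] → 5 at sensor 1[5]=sensor 2[8] gives a common subsequence of length 4. The LCS DP gives dp[5][8] = 4, so this is optimal.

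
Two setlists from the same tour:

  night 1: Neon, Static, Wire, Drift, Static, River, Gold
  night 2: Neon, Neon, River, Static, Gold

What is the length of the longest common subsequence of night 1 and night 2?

Pick Neon at night 1[1]=night 2[2]; then Static at night 1[5]=night 2[4]; then Gold at night 1[7]=night 2[5]; all 3 songs appear in both, in order. dp[7][5] = 3 confirms this is the maximum.

3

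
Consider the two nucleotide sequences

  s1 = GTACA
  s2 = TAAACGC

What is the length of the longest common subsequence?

3

Match T (s1 #2, s2 #1); then A (s1 #3, s2 #4); then C (s1 #4, s2 #7) — 3 bases in the same relative order in both. Since dp[5][7] = 3, nothing longer is possible.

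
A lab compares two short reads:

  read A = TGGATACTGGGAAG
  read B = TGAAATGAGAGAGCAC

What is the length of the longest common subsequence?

10

Taking T at read A[1]=read B[1] → G at read A[2]=read B[2] → A at read A[4]=read B[4] → A at read A[6]=read B[5] → T at read A[8]=read B[6] → G at read A[9]=read B[7] → G at read A[10]=read B[9] → G at read A[11]=read B[11] → A at read A[12]=read B[12] → A at read A[13]=read B[15] gives a common subsequence of length 10. dp[14][16] = 10 confirms this is the maximum.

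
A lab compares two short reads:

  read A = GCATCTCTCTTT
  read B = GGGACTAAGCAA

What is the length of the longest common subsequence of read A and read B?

Let dp[i][j] be the LCS length of the first i bases of read A and the first j bases of read B. dp[i][j] = dp[i-1][j-1]+1 when the i-th and j-th bases match, else max(dp[i-1][j], dp[i][j-1]).
    ·  G  G  G  A  C  T  A  A  G  C  A  A
 ·  0  0  0  0  0  0  0  0  0  0  0  0  0
 G  0  1  1  1  1  1  1  1  1  1  1  1  1
 C  0  1  1  1  1  2  2  2  2  2  2  2  2
 A  0  1  1  1  2  2  2  3  3  3  3  3  3
 T  0  1  1  1  2  2  3  3  3  3  3  3  3
 C  0  1  1  1  2  3  3  3  3  3  4  4  4
 T  0  1  1  1  2  3  4  4  4  4  4  4  4
 C  0  1  1  1  2  3  4  4  4  4  5  5  5
 T  0  1  1  1  2  3  4  4  4  4  5  5  5
 C  0  1  1  1  2  3  4  4  4  4  5  5  5
 T  0  1  1  1  2  3  4  4  4  4  5  5  5
 T  0  1  1  1  2  3  4  4  4  4  5  5  5
 T  0  1  1  1  2  3  4  4  4  4  5  5  5
dp[12][12] = 5. One LCS (by backtracking along matches): GACTC.

5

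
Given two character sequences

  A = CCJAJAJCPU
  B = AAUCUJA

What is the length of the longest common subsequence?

4

Taking A at A[4]=B[1] → A at A[6]=B[2] → C at A[8]=B[4] → U at A[10]=B[5] gives a common subsequence of length 4. The LCS DP gives dp[10][7] = 4, so this is optimal.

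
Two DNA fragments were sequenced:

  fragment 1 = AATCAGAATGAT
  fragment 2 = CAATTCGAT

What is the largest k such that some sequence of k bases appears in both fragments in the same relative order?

Match A at fragment 1[1]=fragment 2[2], then A at fragment 1[2]=fragment 2[3], then T at fragment 1[3]=fragment 2[5], then C at fragment 1[4]=fragment 2[6], then G at fragment 1[10]=fragment 2[7], then A at fragment 1[11]=fragment 2[8], then T at fragment 1[12]=fragment 2[9] — 7 bases in the same relative order in both. Since dp[12][9] = 7, nothing longer is possible.

7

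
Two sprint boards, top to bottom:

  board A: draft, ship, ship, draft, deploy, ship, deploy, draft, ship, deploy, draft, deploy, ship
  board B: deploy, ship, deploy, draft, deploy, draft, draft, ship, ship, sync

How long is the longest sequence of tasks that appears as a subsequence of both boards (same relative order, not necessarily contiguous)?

Taking deploy (board A #5, board B #1), ship (board A #6, board B #2), deploy (board A #7, board B #3), draft (board A #8, board B #4), deploy (board A #10, board B #5), draft (board A #11, board B #7), ship (board A #13, board B #9) gives a common subsequence of length 7. Since dp[13][10] = 7, nothing longer is possible.

7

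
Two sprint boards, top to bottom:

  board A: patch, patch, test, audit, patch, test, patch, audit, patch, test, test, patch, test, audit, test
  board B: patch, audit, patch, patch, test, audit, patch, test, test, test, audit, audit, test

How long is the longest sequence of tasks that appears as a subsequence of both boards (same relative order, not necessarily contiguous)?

Pick patch (board A #1, board B #1); then patch (board A #2, board B #3); then patch (board A #5, board B #4); then test (board A #6, board B #5); then audit (board A #8, board B #6); then patch (board A #9, board B #7); then test (board A #10, board B #8); then test (board A #11, board B #9); then test (board A #13, board B #10); then audit (board A #14, board B #12); then test (board A #15, board B #13); all 11 tasks appear in both, in order. dp[15][13] = 11 confirms this is the maximum.

11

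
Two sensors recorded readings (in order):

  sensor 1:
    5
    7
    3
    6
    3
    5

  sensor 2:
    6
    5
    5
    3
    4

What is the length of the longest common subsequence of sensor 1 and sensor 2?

2

Pick 5 [1,3] → 3 [3,4]; all 2 values appear in both, in order, and the DP table's final entry dp[6][5] is also 2, so no common subsequence is longer.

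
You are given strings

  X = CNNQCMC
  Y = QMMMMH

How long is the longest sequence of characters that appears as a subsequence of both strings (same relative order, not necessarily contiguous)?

Taking Q (X #4, Y #1), then M (X #6, Y #5) gives a common subsequence of length 2, and the DP table's final entry dp[7][6] is also 2, so no common subsequence is longer.

2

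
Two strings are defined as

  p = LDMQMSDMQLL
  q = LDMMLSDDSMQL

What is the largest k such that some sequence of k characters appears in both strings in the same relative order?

9

Match L (p #1, q #1); then D (p #2, q #2); then M (p #3, q #3); then M (p #5, q #4); then S (p #6, q #6); then D (p #7, q #8); then M (p #8, q #10); then Q (p #9, q #11); then L (p #11, q #12) — 9 characters in the same relative order in both. Since dp[11][12] = 9, nothing longer is possible.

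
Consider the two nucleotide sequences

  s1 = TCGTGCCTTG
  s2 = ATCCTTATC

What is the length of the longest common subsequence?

5

Taking T (s1 #1, s2 #2) → C (s1 #2, s2 #4) → T (s1 #4, s2 #5) → T (s1 #8, s2 #6) → T (s1 #9, s2 #8) gives a common subsequence of length 5. Since dp[10][9] = 5, nothing longer is possible.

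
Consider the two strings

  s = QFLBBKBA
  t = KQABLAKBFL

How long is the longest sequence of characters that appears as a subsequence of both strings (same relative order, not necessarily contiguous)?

Let dp[i][j] be the LCS length of the first i characters of s and the first j characters of t. dp[i][j] = dp[i-1][j-1]+1 when the i-th and j-th characters match, else max(dp[i-1][j], dp[i][j-1]).
    ·  K  Q  A  B  L  A  K  B  F  L
 ·  0  0  0  0  0  0  0  0  0  0  0
 Q  0  0  1  1  1  1  1  1  1  1  1
 F  0  0  1  1  1  1  1  1  1  2  2
 L  0  0  1  1  1  2  2  2  2  2  3
 B  0  0  1  1  2  2  2  2  3  3  3
 B  0  0  1  1  2  2  2  2  3  3  3
 K  0  1  1  1  2  2  2  3  3  3  3
 B  0  1  1  1  2  2  2  3  4  4  4
 A  0  1  1  2  2  2  3  3  4  4  4
dp[8][10] = 4. One LCS (by backtracking along matches): QLKB.

4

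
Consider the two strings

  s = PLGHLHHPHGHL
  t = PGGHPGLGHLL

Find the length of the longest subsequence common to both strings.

7

Let dp[i][j] be the LCS length of the first i characters of s and the first j characters of t. dp[i][j] = dp[i-1][j-1]+1 when the i-th and j-th characters match, else max(dp[i-1][j], dp[i][j-1]).
    ·  P  G  G  H  P  G  L  G  H  L  L
 ·  0  0  0  0  0  0  0  0  0  0  0  0
 P  0  1  1  1  1  1  1  1  1  1  1  1
 L  0  1  1  1  1  1  1  2  2  2  2  2
 G  0  1  2  2  2  2  2  2  3  3  3  3
 H  0  1  2  2  3  3  3  3  3  4  4  4
 L  0  1  2  2  3  3  3  4  4  4  5  5
 H  0  1  2  2  3  3  3  4  4  5  5  5
 H  0  1  2  2  3  3  3  4  4  5  5  5
 P  0  1  2  2  3  4  4  4  4  5  5  5
 H  0  1  2  2  3  4  4  4  4  5  5  5
 G  0  1  2  3  3  4  5  5  5  5  5  5
 H  0  1  2  3  4  4  5  5  5  6  6  6
 L  0  1  2  3  4  4  5  6  6  6  7  7
dp[12][11] = 7. One LCS (by backtracking along matches): PGHLGHL.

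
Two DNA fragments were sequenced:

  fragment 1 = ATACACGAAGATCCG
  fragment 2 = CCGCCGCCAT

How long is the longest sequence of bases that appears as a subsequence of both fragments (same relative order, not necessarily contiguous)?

One common subsequence of length 6: C [4,1], then C [6,2], then G [7,3], then G [10,6], then A [11,9], then T [12,10]. Since dp[15][10] = 6, nothing longer is possible.

6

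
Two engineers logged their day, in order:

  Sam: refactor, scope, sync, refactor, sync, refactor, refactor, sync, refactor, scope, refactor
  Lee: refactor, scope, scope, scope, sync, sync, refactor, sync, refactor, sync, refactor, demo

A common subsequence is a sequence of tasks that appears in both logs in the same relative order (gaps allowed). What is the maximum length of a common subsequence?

Match refactor [1,1], scope [2,4], sync [3,6], refactor [4,7], sync [5,8], refactor [7,9], sync [8,10], refactor [9,11] — 8 tasks in the same relative order in both. Since dp[11][12] = 8, nothing longer is possible.

8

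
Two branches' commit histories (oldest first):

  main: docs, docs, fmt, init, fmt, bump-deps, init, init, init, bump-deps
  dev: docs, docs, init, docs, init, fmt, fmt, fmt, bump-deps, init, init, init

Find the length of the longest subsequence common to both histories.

8

Taking docs (main #1, dev #2), then docs (main #2, dev #4), then fmt (main #3, dev #7), then fmt (main #5, dev #8), then bump-deps (main #6, dev #9), then init (main #7, dev #10), then init (main #8, dev #11), then init (main #9, dev #12) gives a common subsequence of length 8. dp[10][12] = 8 confirms this is the maximum.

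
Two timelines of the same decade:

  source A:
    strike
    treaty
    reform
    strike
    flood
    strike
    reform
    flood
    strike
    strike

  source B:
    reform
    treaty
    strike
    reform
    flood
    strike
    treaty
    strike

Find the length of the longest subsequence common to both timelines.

One common subsequence of length 6: treaty (source A #2, source B #2), strike (source A #6, source B #3), reform (source A #7, source B #4), flood (source A #8, source B #5), strike (source A #9, source B #6), strike (source A #10, source B #8). The LCS DP gives dp[10][8] = 6, so this is optimal.

6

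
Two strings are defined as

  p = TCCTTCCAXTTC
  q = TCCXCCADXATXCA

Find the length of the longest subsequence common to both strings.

Pick T at p[1]=q[1]; then C at p[2]=q[2]; then C at p[3]=q[3]; then C at p[6]=q[5]; then C at p[7]=q[6]; then A at p[8]=q[7]; then X at p[9]=q[9]; then T at p[10]=q[11]; then C at p[12]=q[13]; all 9 characters appear in both, in order. dp[12][14] = 9 confirms this is the maximum.

9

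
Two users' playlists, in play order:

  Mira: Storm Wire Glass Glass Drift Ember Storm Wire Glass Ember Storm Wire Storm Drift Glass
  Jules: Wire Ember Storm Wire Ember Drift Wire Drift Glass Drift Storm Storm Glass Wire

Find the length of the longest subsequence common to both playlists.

8

Match Storm at Mira[1]=Jules[3]; then Wire at Mira[2]=Jules[4]; then Drift at Mira[5]=Jules[6]; then Wire at Mira[8]=Jules[7]; then Glass at Mira[9]=Jules[9]; then Storm at Mira[11]=Jules[11]; then Storm at Mira[13]=Jules[12]; then Glass at Mira[15]=Jules[13] — 8 songs in the same relative order in both, and the DP table's final entry dp[15][14] is also 8, so no common subsequence is longer.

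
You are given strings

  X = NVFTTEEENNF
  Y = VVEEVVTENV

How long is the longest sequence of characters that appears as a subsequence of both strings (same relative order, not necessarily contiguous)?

5

Let dp[i][j] be the LCS length of the first i characters of X and the first j characters of Y. dp[i][j] = dp[i-1][j-1]+1 when the i-th and j-th characters match, else max(dp[i-1][j], dp[i][j-1]).
    ·  V  V  E  E  V  V  T  E  N  V
 ·  0  0  0  0  0  0  0  0  0  0  0
 N  0  0  0  0  0  0  0  0  0  1  1
 V  0  1  1  1  1  1  1  1  1  1  2
 F  0  1  1  1  1  1  1  1  1  1  2
 T  0  1  1  1  1  1  1  2  2  2  2
 T  0  1  1  1  1  1  1  2  2  2  2
 E  0  1  1  2  2  2  2  2  3  3  3
 E  0  1  1  2  3  3  3  3  3  3  3
 E  0  1  1  2  3  3  3  3  4  4  4
 N  0  1  1  2  3  3  3  3  4  5  5
 N  0  1  1  2  3  3  3  3  4  5  5
 F  0  1  1  2  3  3  3  3  4  5  5
dp[11][10] = 5. One LCS (by backtracking along matches): VEEEN.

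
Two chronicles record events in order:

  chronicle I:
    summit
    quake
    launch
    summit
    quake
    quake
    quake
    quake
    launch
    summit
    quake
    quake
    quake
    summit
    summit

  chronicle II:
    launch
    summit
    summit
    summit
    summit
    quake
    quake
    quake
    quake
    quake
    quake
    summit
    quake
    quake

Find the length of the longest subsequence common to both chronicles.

Match summit at chronicle I[1]=chronicle II[5] → quake at chronicle I[2]=chronicle II[7] → quake at chronicle I[5]=chronicle II[8] → quake at chronicle I[6]=chronicle II[9] → quake at chronicle I[7]=chronicle II[10] → quake at chronicle I[8]=chronicle II[11] → summit at chronicle I[10]=chronicle II[12] → quake at chronicle I[12]=chronicle II[13] → quake at chronicle I[13]=chronicle II[14] — 9 events in the same relative order in both. Since dp[15][14] = 9, nothing longer is possible.

9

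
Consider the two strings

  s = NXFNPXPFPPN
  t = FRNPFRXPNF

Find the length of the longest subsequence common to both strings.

6

Let dp[i][j] be the LCS length of the first i characters of s and the first j characters of t. dp[i][j] = dp[i-1][j-1]+1 when the i-th and j-th characters match, else max(dp[i-1][j], dp[i][j-1]).
    ·  F  R  N  P  F  R  X  P  N  F
 ·  0  0  0  0  0  0  0  0  0  0  0
 N  0  0  0  1  1  1  1  1  1  1  1
 X  0  0  0  1  1  1  1  2  2  2  2
 F  0  1  1  1  1  2  2  2  2  2  3
 N  0  1  1  2  2  2  2  2  2  3  3
 P  0  1  1  2  3  3  3  3  3  3  3
 X  0  1  1  2  3  3  3  4  4  4  4
 P  0  1  1  2  3  3  3  4  5  5  5
 F  0  1  1  2  3  4  4  4  5  5  6
 P  0  1  1  2  3  4  4  4  5  5  6
 P  0  1  1  2  3  4  4  4  5  5  6
 N  0  1  1  2  3  4  4  4  5  6  6
dp[11][10] = 6. One LCS (by backtracking along matches): FNPXPF.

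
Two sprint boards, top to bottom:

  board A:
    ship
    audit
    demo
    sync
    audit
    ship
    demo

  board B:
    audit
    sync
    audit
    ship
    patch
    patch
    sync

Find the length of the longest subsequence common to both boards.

4

Taking audit (board A #2, board B #1); then sync (board A #4, board B #2); then audit (board A #5, board B #3); then ship (board A #6, board B #4) gives a common subsequence of length 4, and the DP table's final entry dp[7][7] is also 4, so no common subsequence is longer.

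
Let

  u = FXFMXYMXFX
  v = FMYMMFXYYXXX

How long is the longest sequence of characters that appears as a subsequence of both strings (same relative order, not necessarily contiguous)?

6

Pick F [1,1] → F [3,6] → X [5,7] → Y [6,9] → X [8,11] → X [10,12]; all 6 characters appear in both, in order. Since dp[10][12] = 6, nothing longer is possible.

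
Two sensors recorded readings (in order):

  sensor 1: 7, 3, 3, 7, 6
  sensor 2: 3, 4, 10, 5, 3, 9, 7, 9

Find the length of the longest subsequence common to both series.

3

One common subsequence of length 3: 3 [2,1]; then 3 [3,5]; then 7 [4,7]. Since dp[5][8] = 3, nothing longer is possible.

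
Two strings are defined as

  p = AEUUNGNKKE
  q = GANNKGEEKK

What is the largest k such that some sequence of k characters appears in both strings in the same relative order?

5

Let dp[i][j] be the LCS length of the first i characters of p and the first j characters of q. dp[i][j] = dp[i-1][j-1]+1 when the i-th and j-th characters match, else max(dp[i-1][j], dp[i][j-1]).
    ·  G  A  N  N  K  G  E  E  K  K
 ·  0  0  0  0  0  0  0  0  0  0  0
 A  0  0  1  1  1  1  1  1  1  1  1
 E  0  0  1  1  1  1  1  2  2  2  2
 U  0  0  1  1  1  1  1  2  2  2  2
 U  0  0  1  1  1  1  1  2  2  2  2
 N  0  0  1  2  2  2  2  2  2  2  2
 G  0  1  1  2  2  2  3  3  3  3  3
 N  0  1  1  2  3  3  3  3  3  3  3
 K  0  1  1  2  3  4  4  4  4  4  4
 K  0  1  1  2  3  4  4  4  4  5  5
 E  0  1  1  2  3  4  4  5  5  5  5
dp[10][10] = 5. One LCS (by backtracking along matches): ANGKK.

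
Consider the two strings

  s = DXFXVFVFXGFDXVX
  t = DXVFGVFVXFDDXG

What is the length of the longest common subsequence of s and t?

Pick D [1,1], then X [2,2], then F [3,4], then V [5,6], then F [6,7], then V [7,8], then X [9,9], then F [11,10], then D [12,12], then X [13,13]; all 10 characters appear in both, in order. Since dp[15][14] = 10, nothing longer is possible.

10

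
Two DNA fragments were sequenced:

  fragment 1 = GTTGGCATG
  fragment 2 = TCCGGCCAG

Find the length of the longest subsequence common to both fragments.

Let dp[i][j] be the LCS length of the first i bases of fragment 1 and the first j bases of fragment 2. dp[i][j] = dp[i-1][j-1]+1 when the i-th and j-th bases match, else max(dp[i-1][j], dp[i][j-1]).
    ·  T  C  C  G  G  C  C  A  G
 ·  0  0  0  0  0  0  0  0  0  0
 G  0  0  0  0  1  1  1  1  1  1
 T  0  1  1  1  1  1  1  1  1  1
 T  0  1  1  1  1  1  1  1  1  1
 G  0  1  1  1  2  2  2  2  2  2
 G  0  1  1  1  2  3  3  3  3  3
 C  0  1  2  2  2  3  4  4  4  4
 A  0  1  2  2  2  3  4  4  5  5
 T  0  1  2  2  2  3  4  4  5  5
 G  0  1  2  2  3  3  4  4  5  6
dp[9][9] = 6. One LCS (by backtracking along matches): TGGCAG.

6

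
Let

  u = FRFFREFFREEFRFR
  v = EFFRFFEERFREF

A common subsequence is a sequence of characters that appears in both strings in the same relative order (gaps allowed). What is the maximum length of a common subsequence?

Match F at u[3]=v[2]; then F at u[4]=v[3]; then R at u[5]=v[4]; then F at u[7]=v[5]; then F at u[8]=v[6]; then E at u[10]=v[7]; then E at u[11]=v[8]; then F at u[12]=v[10]; then R at u[13]=v[11]; then F at u[14]=v[13] — 10 characters in the same relative order in both. dp[15][13] = 10 confirms this is the maximum.

10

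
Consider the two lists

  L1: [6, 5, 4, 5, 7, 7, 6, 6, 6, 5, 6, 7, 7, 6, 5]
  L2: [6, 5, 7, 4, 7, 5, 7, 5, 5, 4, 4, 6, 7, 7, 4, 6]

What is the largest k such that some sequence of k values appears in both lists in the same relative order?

10

Pick 6 (L1 #1, L2 #1), then 5 (L1 #2, L2 #2), then 4 (L1 #3, L2 #4), then 5 (L1 #4, L2 #6), then 7 (L1 #5, L2 #7), then 5 (L1 #10, L2 #9), then 6 (L1 #11, L2 #12), then 7 (L1 #12, L2 #13), then 7 (L1 #13, L2 #14), then 6 (L1 #14, L2 #16); all 10 values appear in both, in order. Since dp[15][16] = 10, nothing longer is possible.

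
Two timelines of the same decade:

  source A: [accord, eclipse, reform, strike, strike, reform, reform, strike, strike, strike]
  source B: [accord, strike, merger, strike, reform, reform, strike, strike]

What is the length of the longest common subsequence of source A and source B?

7

Match accord [1,1], strike [4,2], strike [5,4], reform [6,5], reform [7,6], strike [9,7], strike [10,8] — 7 events in the same relative order in both. The LCS DP gives dp[10][8] = 7, so this is optimal.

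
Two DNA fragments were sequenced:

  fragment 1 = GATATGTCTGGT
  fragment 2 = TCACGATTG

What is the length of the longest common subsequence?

6

Match T [3,1], then A [4,3], then G [6,5], then T [7,7], then T [9,8], then G [11,9] — 6 bases in the same relative order in both. The LCS DP gives dp[12][9] = 6, so this is optimal.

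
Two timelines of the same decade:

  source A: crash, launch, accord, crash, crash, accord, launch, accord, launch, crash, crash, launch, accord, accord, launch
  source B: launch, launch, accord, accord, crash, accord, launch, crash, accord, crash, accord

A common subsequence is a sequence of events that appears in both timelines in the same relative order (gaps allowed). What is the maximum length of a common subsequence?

8

Pick launch (source A #2, source B #2) → accord (source A #3, source B #4) → crash (source A #5, source B #5) → accord (source A #6, source B #6) → launch (source A #7, source B #7) → accord (source A #8, source B #9) → crash (source A #11, source B #10) → accord (source A #14, source B #11); all 8 events appear in both, in order. Since dp[15][11] = 8, nothing longer is possible.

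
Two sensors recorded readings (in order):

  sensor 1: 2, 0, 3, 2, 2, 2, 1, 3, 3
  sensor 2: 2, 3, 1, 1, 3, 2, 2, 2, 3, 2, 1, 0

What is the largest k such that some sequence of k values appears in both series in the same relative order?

Let dp[i][j] be the LCS length of the first i values of sensor 1 and the first j values of sensor 2. dp[i][j] = dp[i-1][j-1]+1 when the i-th and j-th values match, else max(dp[i-1][j], dp[i][j-1]).
    ·  2  3  1  1  3  2  2  2  3  2  1  0
 ·  0  0  0  0  0  0  0  0  0  0  0  0  0
 2  0  1  1  1  1  1  1  1  1  1  1  1  1
 0  0  1  1  1  1  1  1  1  1  1  1  1  2
 3  0  1  2  2  2  2  2  2  2  2  2  2  2
 2  0  1  2  2  2  2  3  3  3  3  3  3  3
 2  0  1  2  2  2  2  3  4  4  4  4  4  4
 2  0  1  2  2  2  2  3  4  5  5  5  5  5
 1  0  1  2  3  3  3  3  4  5  5  5  6  6
 3  0  1  2  3  3  4  4  4  5  6  6  6  6
 3  0  1  2  3  3  4  4  4  5  6  6  6  6
dp[9][12] = 6. One LCS (by backtracking along matches): 2, 3, 2, 2, 2, 1.

6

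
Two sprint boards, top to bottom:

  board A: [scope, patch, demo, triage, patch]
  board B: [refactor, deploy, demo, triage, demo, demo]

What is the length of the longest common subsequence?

2

Match demo (board A #3, board B #3), triage (board A #4, board B #4) — 2 tasks in the same relative order in both. Since dp[5][6] = 2, nothing longer is possible.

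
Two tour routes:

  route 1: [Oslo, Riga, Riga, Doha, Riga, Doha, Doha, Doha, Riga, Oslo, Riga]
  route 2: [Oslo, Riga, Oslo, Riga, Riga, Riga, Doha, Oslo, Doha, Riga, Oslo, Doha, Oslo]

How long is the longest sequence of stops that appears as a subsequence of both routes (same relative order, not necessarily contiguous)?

Pick Oslo at route 1[1]=route 2[3] → Riga at route 1[2]=route 2[4] → Riga at route 1[3]=route 2[5] → Riga at route 1[5]=route 2[6] → Doha at route 1[6]=route 2[7] → Doha at route 1[7]=route 2[9] → Doha at route 1[8]=route 2[12] → Oslo at route 1[10]=route 2[13]; all 8 stops appear in both, in order, and the DP table's final entry dp[11][13] is also 8, so no common subsequence is longer.

8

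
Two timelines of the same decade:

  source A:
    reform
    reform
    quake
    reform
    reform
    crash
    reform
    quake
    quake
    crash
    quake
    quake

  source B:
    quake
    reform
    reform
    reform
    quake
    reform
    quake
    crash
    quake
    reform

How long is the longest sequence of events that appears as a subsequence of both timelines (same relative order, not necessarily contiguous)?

8

Taking quake [3,1] → reform [4,2] → reform [5,3] → reform [7,4] → quake [8,5] → quake [9,7] → crash [10,8] → quake [11,9] gives a common subsequence of length 8. dp[12][10] = 8 confirms this is the maximum.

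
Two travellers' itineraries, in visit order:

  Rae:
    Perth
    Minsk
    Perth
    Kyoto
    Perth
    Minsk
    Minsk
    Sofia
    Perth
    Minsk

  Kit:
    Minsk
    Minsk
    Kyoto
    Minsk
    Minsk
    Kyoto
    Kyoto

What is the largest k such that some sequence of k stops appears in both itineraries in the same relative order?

4

One common subsequence of length 4: Minsk (Rae #2, Kit #2); then Kyoto (Rae #4, Kit #3); then Minsk (Rae #6, Kit #4); then Minsk (Rae #7, Kit #5). dp[10][7] = 4 confirms this is the maximum.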